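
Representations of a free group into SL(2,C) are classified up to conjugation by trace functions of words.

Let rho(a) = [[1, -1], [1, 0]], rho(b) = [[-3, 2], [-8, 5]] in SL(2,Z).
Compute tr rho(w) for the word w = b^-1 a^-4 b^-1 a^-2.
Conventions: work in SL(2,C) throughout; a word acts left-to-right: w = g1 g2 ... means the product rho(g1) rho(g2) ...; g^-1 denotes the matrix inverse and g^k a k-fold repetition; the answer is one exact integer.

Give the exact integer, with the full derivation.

-34

rho(b^-1) = [[5, -2], [8, -3]]
... * rho(a^-1) = [[0, 1], [-1, 1]]  ->  [[2, 3], [3, 5]]
... * rho(a^-1) = [[0, 1], [-1, 1]]  ->  [[-3, 5], [-5, 8]]
... * rho(a^-1) = [[0, 1], [-1, 1]]  ->  [[-5, 2], [-8, 3]]
... * rho(a^-1) = [[0, 1], [-1, 1]]  ->  [[-2, -3], [-3, -5]]
... * rho(b^-1) = [[5, -2], [8, -3]]  ->  [[-34, 13], [-55, 21]]
... * rho(a^-1) = [[0, 1], [-1, 1]]  ->  [[-13, -21], [-21, -34]]
... * rho(a^-1) = [[0, 1], [-1, 1]]  ->  [[21, -34], [34, -55]]
tr = 21 + -55 = -34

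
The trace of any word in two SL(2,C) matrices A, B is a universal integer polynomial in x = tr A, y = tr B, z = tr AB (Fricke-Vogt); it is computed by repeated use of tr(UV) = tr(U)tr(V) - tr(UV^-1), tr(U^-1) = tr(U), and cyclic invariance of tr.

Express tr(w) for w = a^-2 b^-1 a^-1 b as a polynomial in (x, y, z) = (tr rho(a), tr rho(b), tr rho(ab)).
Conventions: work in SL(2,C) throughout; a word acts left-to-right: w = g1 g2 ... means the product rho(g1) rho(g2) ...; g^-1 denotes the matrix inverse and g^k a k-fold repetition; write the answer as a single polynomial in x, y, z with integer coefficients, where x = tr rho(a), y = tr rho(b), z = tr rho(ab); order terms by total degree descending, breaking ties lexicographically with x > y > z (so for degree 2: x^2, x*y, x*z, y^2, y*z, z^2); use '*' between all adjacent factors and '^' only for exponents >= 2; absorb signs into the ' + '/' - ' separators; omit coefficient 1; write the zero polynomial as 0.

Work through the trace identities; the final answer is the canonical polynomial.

trace(a^-1) = trace(a) = x
trace(b a b) = trace(b) trace(a b) - trace(a)   [square of b] = y*z - x
trace(b a b a) = trace(b a) trace(b a) - trace(1)   [split at a repeated b] = z^2 - 2
trace(a b a^-1 b) = trace(b a b) trace(a) - trace(b a b a)   [inverse elimination on a] = x*y*z - x^2 - z^2 + 2
trace(b a^-1 b^-1 a) = trace(a b a^-1) trace(b) - trace(a b a^-1 b)   [inverse elimination on b] = -x*y*z + x^2 + y^2 + z^2 - 2
trace(b^-1 a^-1 b a^-1) = trace(b a^-1 b^-1) trace(a) - trace(b a^-1 b^-1 a)   [inverse elimination on a] = x*y*z - y^2 - z^2 + 2
trace(a^-2 b^-1 a^-1 b) = trace(b^-1 a^-1 b a^-1) trace(a) - trace(b^-1 a^-1 b)   [inverse elimination on a] = x^2*y*z - x*y^2 - x*z^2 + x

x^2*y*z - x*y^2 - x*z^2 + x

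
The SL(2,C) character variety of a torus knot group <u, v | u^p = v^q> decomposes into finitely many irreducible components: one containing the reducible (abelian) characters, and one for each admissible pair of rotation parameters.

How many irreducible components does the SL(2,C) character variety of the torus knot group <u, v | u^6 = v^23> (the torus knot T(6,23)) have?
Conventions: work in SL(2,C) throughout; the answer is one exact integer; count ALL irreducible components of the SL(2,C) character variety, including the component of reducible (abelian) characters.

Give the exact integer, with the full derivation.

56

For T(6,23): irreducibility forces the central element u^6 = v^23 to one of +I, -I.
This locks tr(u) to 2*cos(pi*alpha/6), alpha in 1..5, and tr(v) to 2*cos(pi*beta/23), beta in 1..22, on each component of irreducible characters.
Consistency of u^6 = (-1)^alpha I with v^23 = (-1)^beta I forces alpha = beta (mod 2).
Counting: 3 odd alphas x 11 odd betas + 2 even alphas x 11 even betas = 33 + 22 = 55.
That is 55 components of irreducible characters, and with the reducible (abelian) component the total is 56.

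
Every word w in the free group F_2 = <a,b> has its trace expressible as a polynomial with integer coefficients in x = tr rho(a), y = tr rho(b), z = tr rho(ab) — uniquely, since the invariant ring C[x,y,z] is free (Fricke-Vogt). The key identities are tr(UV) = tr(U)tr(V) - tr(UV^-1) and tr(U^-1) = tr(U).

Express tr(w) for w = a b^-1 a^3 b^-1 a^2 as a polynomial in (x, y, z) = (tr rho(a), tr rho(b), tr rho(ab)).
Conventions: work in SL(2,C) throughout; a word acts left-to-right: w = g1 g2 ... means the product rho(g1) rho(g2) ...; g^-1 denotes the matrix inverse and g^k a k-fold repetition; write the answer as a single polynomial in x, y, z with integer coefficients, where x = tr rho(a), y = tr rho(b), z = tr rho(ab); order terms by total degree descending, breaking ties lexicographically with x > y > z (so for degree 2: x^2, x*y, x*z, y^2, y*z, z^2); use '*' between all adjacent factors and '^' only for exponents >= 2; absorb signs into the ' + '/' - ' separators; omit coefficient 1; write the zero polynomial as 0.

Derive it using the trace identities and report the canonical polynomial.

reduce: tr(a^2) = tr(a)*tr(a) - tr(1) = x^2 - 2
tr(a^3) = tr(a)*tr(a^2) - tr(a) = x^3 - 3*x
so tr(a^4) = tr(a)*tr(a^3) - tr(a^2) = x^4 - 4*x^2 + 2
tr(a^5) = tr(a)*tr(a^4) - tr(a^3) = x^5 - 5*x^3 + 5*x
reduce: tr(a^6) = tr(a)*tr(a^5) - tr(a^4) = x^6 - 6*x^4 + 9*x^2 - 2
tr(a b a) = tr(a)*tr(b a) - tr(b) = x*z - y
so tr(a^2 b a) = tr(a)*tr(a b a) - tr(a b) = x^2*z - x*y - z
tr(a b a^3) = tr(a)*tr(a^2 b a) - tr(a^2 b) = x^3*z - x^2*y - 2*x*z + y
tr(a^2 b a^3) = tr(a)*tr(a b a^3) - tr(a b a^2) = x^4*z - x^3*y - 3*x^2*z + 2*x*y + z
reduce: tr(a^6 b) = tr(a)*tr(a^2 b a^3) - tr(a^2 b a^2) = x^5*z - x^4*y - 4*x^3*z + 3*x^2*y + 3*x*z - y
tr(a^3 b^-1 a^3) = tr(a^6)*tr(b) - tr(a^6 b) = x^6*y - x^5*z - 5*x^4*y + 4*x^3*z + 6*x^2*y - 3*x*z - y
tr(b a b a) = tr(b a)*tr(b a) - tr(1)   [split at repeated b] = z^2 - 2
tr(b a b) = tr(b)*tr(a b) - tr(a) = y*z - x
tr(b a^2 b a) = tr(a)*tr(b a b a) - tr(b a b) = x*z^2 - y*z - x
reduce: tr(b a^2 b) = tr(b)*tr(a^2 b) - tr(a^2) = x*y*z - x^2 - y^2 + 2
tr(a b a^2 b a) = tr(a)*tr(b a^2 b a) - tr(b a^2 b) = x^2*z^2 - 2*x*y*z + y^2 - 2
reduce: tr(a b a^3 b a) = tr(a)*tr(a b a^2 b a) - tr(a b a^2 b) = x^3*z^2 - 2*x^2*y*z + x*y^2 - x*z^2 + y*z - x
tr(a b a^3 b) = tr(a)*tr(b a b a^2) - tr(b a b a) = x^2*z^2 - x*y*z - x^2 - z^2 + 2
tr(a^3 b a^3 b) = tr(a)*tr(a b a^3 b a) - tr(a b a^3 b) = x^4*z^2 - 2*x^3*y*z + x^2*y^2 - 2*x^2*z^2 + 2*x*y*z + z^2 - 2
reduce: tr(a^3 b^-1 a^3 b) = tr(a^3 b a^3)*tr(b) - tr(a^3 b a^3 b) = x^5*y*z - x^4*y^2 - x^4*z^2 - 2*x^3*y*z + 2*x^2*y^2 + 2*x^2*z^2 + x*y*z - y^2 - z^2 + 2
tr(a b^-1 a^3 b^-1 a^2) = tr(a^3 b^-1 a^3)*tr(b) - tr(a^3 b^-1 a^3 b) = x^6*y^2 - 2*x^5*y*z - 4*x^4*y^2 + x^4*z^2 + 6*x^3*y*z + 4*x^2*y^2 - 2*x^2*z^2 - 4*x*y*z + z^2 - 2

x^6*y^2 - 2*x^5*y*z - 4*x^4*y^2 + x^4*z^2 + 6*x^3*y*z + 4*x^2*y^2 - 2*x^2*z^2 - 4*x*y*z + z^2 - 2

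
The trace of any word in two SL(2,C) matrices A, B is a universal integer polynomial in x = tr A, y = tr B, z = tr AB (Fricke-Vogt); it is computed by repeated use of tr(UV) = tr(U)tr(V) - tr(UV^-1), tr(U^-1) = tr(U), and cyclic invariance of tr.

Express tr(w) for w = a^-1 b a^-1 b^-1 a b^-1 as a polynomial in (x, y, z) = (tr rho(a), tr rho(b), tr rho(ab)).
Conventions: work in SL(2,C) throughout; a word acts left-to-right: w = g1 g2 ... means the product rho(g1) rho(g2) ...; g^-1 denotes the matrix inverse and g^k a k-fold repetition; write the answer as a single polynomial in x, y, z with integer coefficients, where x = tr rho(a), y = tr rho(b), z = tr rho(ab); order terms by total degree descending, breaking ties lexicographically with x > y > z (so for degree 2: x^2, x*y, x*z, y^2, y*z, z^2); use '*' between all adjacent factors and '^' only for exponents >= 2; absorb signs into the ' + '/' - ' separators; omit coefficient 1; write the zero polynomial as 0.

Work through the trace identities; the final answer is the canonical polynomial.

tr(b^-1) = tr(b) = y
tr(a^2) = tr(a)*tr(a) - tr(1)   [square of a] = x^2 - 2
use: tr(a^2 b) = tr(a)*tr(b a) - tr(b)   [square of a] = x*z - y
use: tr(a b^-1 a) = tr(a^2)*tr(b) - tr(a^2 b)   [inverse elimination on b] = x^2*y - x*z - y
tr(a b a^2) = tr(a)*tr(b a^2) - tr(b a)   [square of a] = x^2*z - x*y - z
tr(b a b a) = tr(b a)*tr(b a) - tr(1)   [split at a repeated b] = z^2 - 2
tr(b a b) = tr(b)*tr(a b) - tr(a)   [square of b] = y*z - x
apply: tr(a b a^2 b) = tr(a)*tr(b a b a) - tr(b a b)   [square of a] = x*z^2 - y*z - x
tr(a b^-1 a b a) = tr(a b a^2)*tr(b) - tr(a b a^2 b)   [inverse elimination on b] = x^2*y*z - x*y^2 - x*z^2 + x
apply: tr(a b a b a b) = tr(b a)*tr(b a b a) - tr(b^-1 a^-1)   [split at a repeated b] = z^3 - 3*z
tr(a b^-1 a b a b) = tr(a b a b a)*tr(b) - tr(a b a b a b)   [inverse elimination on b] = x*y*z^2 - y^2*z - z^3 - x*y + 3*z
use: tr(b^-1 a b^-1 a b a) = tr(a b^-1 a b a)*tr(b) - tr(a b^-1 a b a b)   [inverse elimination on b] = x^2*y^2*z - x*y^3 - 2*x*y*z^2 + y^2*z + z^3 + 2*x*y - 3*z
tr(b a^-1 b^-1 a b^-1 a) = tr(b^-1 a b^-1 a b)*tr(a) - tr(b^-1 a b^-1 a b a)   [inverse elimination on a] = -x^2*y^2*z + x^3*y + x*y^3 + 2*x*y*z^2 - x^2*z - y^2*z - z^3 - 3*x*y + 3*z
use: tr(a^-1 b a^-1 b^-1 a b^-1) = tr(b a^-1 b^-1 a b^-1)*tr(a) - tr(b a^-1 b^-1 a b^-1 a)   [inverse elimination on a] = x^2*y^2*z - x^3*y - x*y^3 - 2*x*y*z^2 + x^2*z + y^2*z + z^3 + 4*x*y - 3*z

x^2*y^2*z - x^3*y - x*y^3 - 2*x*y*z^2 + x^2*z + y^2*z + z^3 + 4*x*y - 3*z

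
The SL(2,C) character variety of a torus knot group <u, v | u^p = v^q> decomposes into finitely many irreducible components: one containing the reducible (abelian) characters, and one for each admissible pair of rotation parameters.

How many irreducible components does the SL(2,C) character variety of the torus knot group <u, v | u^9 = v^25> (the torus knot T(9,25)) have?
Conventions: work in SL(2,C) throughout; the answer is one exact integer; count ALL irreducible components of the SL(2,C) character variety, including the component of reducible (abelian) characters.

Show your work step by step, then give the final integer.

97

For T(9,25): irreducibility forces the central element u^9 = v^25 to one of +I, -I.
So on each irreducible component the traces are pinned: tr(u) = 2*cos(pi*alpha/9) with 1 <= alpha <= 8, tr(v) = 2*cos(pi*beta/25) with 1 <= beta <= 24.
Consistency of u^9 = (-1)^alpha I with v^25 = (-1)^beta I forces alpha = beta (mod 2).
count pairs: odd alpha (4 choices) x odd beta (12), plus even alpha (4) x even beta (12): 4*12 + 4*12 = 96.
components with irreducible characters: 96; plus the single component of reducible (abelian) characters: total 97.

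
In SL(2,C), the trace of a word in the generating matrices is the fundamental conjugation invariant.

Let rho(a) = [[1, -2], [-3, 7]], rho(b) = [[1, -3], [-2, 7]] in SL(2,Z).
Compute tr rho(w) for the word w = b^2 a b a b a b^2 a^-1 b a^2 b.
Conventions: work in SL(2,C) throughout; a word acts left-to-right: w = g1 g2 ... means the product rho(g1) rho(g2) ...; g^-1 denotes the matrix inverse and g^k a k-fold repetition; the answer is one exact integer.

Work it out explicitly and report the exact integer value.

rho(b) = [[1, -3], [-2, 7]]
... * rho(b) = [[1, -3], [-2, 7]]  ->  [[7, -24], [-16, 55]]
... * rho(a) = [[1, -2], [-3, 7]]  ->  [[79, -182], [-181, 417]]
... * rho(b) = [[1, -3], [-2, 7]]  ->  [[443, -1511], [-1015, 3462]]
... * rho(a) = [[1, -2], [-3, 7]]  ->  [[4976, -11463], [-11401, 26264]]
... * rho(b) = [[1, -3], [-2, 7]]  ->  [[27902, -95169], [-63929, 218051]]
... * rho(a) = [[1, -2], [-3, 7]]  ->  [[313409, -721987], [-718082, 1654215]]
... * rho(b) = [[1, -3], [-2, 7]]  ->  [[1757383, -5994136], [-4026512, 13733751]]
... * rho(b) = [[1, -3], [-2, 7]]  ->  [[13745655, -47231101], [-31494014, 108215793]]
... * rho(a^-1) = [[7, 2], [3, 1]]  ->  [[-45473718, -19739791], [104189281, 45227765]]
... * rho(b) = [[1, -3], [-2, 7]]  ->  [[-5994136, -1757383], [13733751, 4026512]]
... * rho(a) = [[1, -2], [-3, 7]]  ->  [[-721987, -313409], [1654215, 718082]]
... * rho(a) = [[1, -2], [-3, 7]]  ->  [[218240, -749889], [-500031, 1718144]]
... * rho(b) = [[1, -3], [-2, 7]]  ->  [[1718018, -5903943], [-3936319, 13527101]]
tr = 1718018 + 13527101 = 15245119

15245119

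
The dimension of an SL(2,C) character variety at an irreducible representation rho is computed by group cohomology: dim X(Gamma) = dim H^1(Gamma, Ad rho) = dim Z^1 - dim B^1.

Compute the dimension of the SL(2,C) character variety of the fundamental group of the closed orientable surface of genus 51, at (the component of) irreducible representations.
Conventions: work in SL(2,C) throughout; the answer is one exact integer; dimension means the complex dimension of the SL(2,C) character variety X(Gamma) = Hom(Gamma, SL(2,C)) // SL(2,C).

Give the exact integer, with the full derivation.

300

The genus-51 surface group: 2g = 102 generators, one relator prod [a_i, b_i].
Unconstrained cocycle data is one sl_2 vector per generator (306 dimensions), cut by the relator condition d_2(z) = 0.
d_2 is surjective at irreducible rho (its cokernel H^2 is dual to H^0 = 0), so dim Z^1 = 306 - 3 = 303.
dim B^1 = 3 (coboundaries, injective at irreducible rho).
dim H^1 = 303 - 3 = 300 = dim X.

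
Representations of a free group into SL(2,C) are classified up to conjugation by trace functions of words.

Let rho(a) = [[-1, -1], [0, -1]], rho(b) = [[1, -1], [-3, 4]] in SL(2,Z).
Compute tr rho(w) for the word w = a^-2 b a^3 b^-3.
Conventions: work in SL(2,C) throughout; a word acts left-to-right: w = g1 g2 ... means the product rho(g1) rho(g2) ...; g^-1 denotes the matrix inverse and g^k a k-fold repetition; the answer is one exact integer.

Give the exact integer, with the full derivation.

-1334

rho(a^-1) = [[-1, 1], [0, -1]]
... * rho(a^-1) = [[-1, 1], [0, -1]]  ->  [[1, -2], [0, 1]]
... * rho(b) = [[1, -1], [-3, 4]]  ->  [[7, -9], [-3, 4]]
... * rho(a) = [[-1, -1], [0, -1]]  ->  [[-7, 2], [3, -1]]
... * rho(a) = [[-1, -1], [0, -1]]  ->  [[7, 5], [-3, -2]]
... * rho(a) = [[-1, -1], [0, -1]]  ->  [[-7, -12], [3, 5]]
... * rho(b^-1) = [[4, 1], [3, 1]]  ->  [[-64, -19], [27, 8]]
... * rho(b^-1) = [[4, 1], [3, 1]]  ->  [[-313, -83], [132, 35]]
... * rho(b^-1) = [[4, 1], [3, 1]]  ->  [[-1501, -396], [633, 167]]
tr = -1501 + 167 = -1334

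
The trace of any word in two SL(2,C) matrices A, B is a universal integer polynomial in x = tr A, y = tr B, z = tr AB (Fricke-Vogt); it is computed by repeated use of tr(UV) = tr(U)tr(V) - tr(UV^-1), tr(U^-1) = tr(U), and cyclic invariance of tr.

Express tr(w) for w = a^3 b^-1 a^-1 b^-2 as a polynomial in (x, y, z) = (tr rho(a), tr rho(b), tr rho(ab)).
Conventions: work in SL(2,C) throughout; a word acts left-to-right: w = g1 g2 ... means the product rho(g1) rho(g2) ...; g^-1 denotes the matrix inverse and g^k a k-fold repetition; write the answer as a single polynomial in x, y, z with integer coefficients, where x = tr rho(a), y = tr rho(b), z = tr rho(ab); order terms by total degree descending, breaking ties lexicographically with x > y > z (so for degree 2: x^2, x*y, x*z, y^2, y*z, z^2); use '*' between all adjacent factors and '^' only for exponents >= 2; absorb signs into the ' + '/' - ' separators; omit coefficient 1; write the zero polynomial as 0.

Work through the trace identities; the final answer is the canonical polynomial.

x^3*y^2*z - x^4*y - x^2*y*z^2 - 2*x*y^2*z + 3*x^2*y + y*z^2 + x*z - y

tr(a^2) = tr(a) * tr(a) - tr(1)  (reduce the a square) = x^2 - 2
tr(a^3) = tr(a) * tr(a^2) - tr(a)  (reduce the a square) = x^3 - 3*x
and tr(b a^2) = tr(a) * tr(b a) - tr(b)  (reduce the a square) = x*z - y
and tr(a^3 b) = tr(a) * tr(b a^2) - tr(b a)  (reduce the a square) = x^2*z - x*y - z
and tr(b^-1 a^3) = tr(a^3) * tr(b) - tr(a^3 b)  (eliminate b^-1) = x^3*y - x^2*z - 2*x*y + z
tr(b^-2 a^3) = tr(b^-1 a^3) * tr(b) - tr(b^-1 a^3 b)  (eliminate b^-1) = x^3*y^2 - x^2*y*z - x^3 - 2*x*y^2 + y*z + 3*x
and tr(b^-2 a^3 b^-1) = tr(b^-2 a^3) * tr(b) - tr(b^-2 a^3 b)  (eliminate b^-1) = x^3*y^3 - x^2*y^2*z - 2*x^3*y - 2*x*y^3 + x^2*z + y^2*z + 5*x*y - z
tr(a^4) = tr(a) * tr(a^3) - tr(a^2)  (reduce the a square) = x^4 - 4*x^2 + 2
and tr(a^4 b) = tr(a) * tr(a b a^2) - tr(a b a)  (reduce the a square) = x^3*z - x^2*y - 2*x*z + y
tr(b^-1 a^4) = tr(a^4) * tr(b) - tr(a^4 b)  (eliminate b^-1) = x^4*y - x^3*z - 3*x^2*y + 2*x*z + y
tr(a b^-2 a^3) = tr(b^-1 a^4) * tr(b) - tr(b^-1 a^4 b)  (eliminate b^-1) = x^4*y^2 - x^3*y*z - x^4 - 3*x^2*y^2 + 2*x*y*z + 4*x^2 + y^2 - 2
tr(b a b a) = tr(b a) * tr(b a) - tr(1)  (split on b) = z^2 - 2
tr(b a b) = tr(b) * tr(a b) - tr(a)  (reduce the b square) = y*z - x
tr(a b a b a) = tr(a) * tr(b a b a) - tr(b a b)  (reduce the a square) = x*z^2 - y*z - x
tr(a^3 b a b) = tr(a) * tr(a b a b a) - tr(a b a b)  (reduce the a square) = x^2*z^2 - x*y*z - x^2 - z^2 + 2
next, tr(a^3 b a b^-1) = tr(a^3 b a) * tr(b) - tr(a^3 b a b)  (eliminate b^-1) = x^3*y*z - x^2*y^2 - x^2*z^2 - x*y*z + x^2 + y^2 + z^2 - 2
tr(a b^-2 a^3 b) = tr(a^3 b a b^-1) * tr(b) - tr(a^3 b a)  (eliminate b^-1) = x^3*y^2*z - x^2*y^3 - x^2*y*z^2 - x^3*z - x*y^2*z + 2*x^2*y + y^3 + y*z^2 + 2*x*z - 3*y
tr(b^-2 a^3 b^-1 a) = tr(a b^-2 a^3) * tr(b) - tr(a b^-2 a^3 b)  (eliminate b^-1) = x^4*y^3 - 2*x^3*y^2*z - x^4*y - 2*x^2*y^3 + x^2*y*z^2 + x^3*z + 3*x*y^2*z + 2*x^2*y - y*z^2 - 2*x*z + y
and tr(a^3 b^-1 a^-1 b^-2) = tr(b^-2 a^3 b^-1) * tr(a) - tr(b^-2 a^3 b^-1 a)  (eliminate a^-1) = x^3*y^2*z - x^4*y - x^2*y*z^2 - 2*x*y^2*z + 3*x^2*y + y*z^2 + x*z - y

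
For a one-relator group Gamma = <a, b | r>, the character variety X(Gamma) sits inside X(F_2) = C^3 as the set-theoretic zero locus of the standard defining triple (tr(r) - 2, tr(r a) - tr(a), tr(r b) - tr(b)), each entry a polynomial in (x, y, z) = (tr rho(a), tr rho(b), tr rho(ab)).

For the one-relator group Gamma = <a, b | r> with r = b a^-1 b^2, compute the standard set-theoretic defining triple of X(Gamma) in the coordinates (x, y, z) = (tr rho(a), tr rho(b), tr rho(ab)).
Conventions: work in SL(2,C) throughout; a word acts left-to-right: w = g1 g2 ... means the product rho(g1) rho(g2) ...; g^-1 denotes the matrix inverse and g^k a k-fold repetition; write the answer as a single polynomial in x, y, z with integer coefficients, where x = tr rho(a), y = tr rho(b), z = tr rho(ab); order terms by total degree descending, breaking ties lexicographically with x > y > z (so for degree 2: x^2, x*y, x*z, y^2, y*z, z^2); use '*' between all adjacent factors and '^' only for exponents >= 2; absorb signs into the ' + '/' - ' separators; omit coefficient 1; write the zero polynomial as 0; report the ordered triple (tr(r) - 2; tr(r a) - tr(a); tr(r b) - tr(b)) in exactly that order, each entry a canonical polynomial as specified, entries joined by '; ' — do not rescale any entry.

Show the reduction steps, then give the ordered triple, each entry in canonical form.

tr(b^2) = tr(b) * tr(b) - tr(1) = y^2 - 2
tr(b^3) = tr(b) * tr(b^2) - tr(b) = y^3 - 3*y
tr(a b^2) = tr(b) * tr(a b) - tr(a) = y*z - x
tr(b^3 a) = tr(b) * tr(a b^2) - tr(a b) = y^2*z - x*y - z
tr(b a^-1 b^2) = tr(b^3) * tr(a) - tr(b^3 a) = x*y^3 - y^2*z - 2*x*y + z
tr(a b a b) = tr(b a) * tr(b a) - tr(1)   [split at repeated b] = z^2 - 2
tr(a b a) = tr(a) * tr(b a) - tr(b) = x*z - y
tr(b^2 a b a) = tr(b) * tr(a b a b) - tr(a b a) = y*z^2 - x*z - y
tr(b a^-1 b^2 a) = tr(b^2 a b) * tr(a) - tr(b^2 a b a) = x*y^2*z - x^2*y - y*z^2 + y
tr(b^4) = tr(b) * tr(b^3) - tr(b^2) = y^4 - 4*y^2 + 2
tr(b^4 a) = tr(b) * tr(a b^3) - tr(a b^2) = y^3*z - x*y^2 - 2*y*z + x
tr(b a^-1 b^3) = tr(b^4) * tr(a) - tr(b^4 a) = x*y^4 - y^3*z - 3*x*y^2 + 2*y*z + x
assemble the triple (tr(r) - 2; tr(r a) - x; tr(r b) - y)

x*y^3 - y^2*z - 2*x*y + z - 2; x*y^2*z - x^2*y - y*z^2 - x + y; x*y^4 - y^3*z - 3*x*y^2 + 2*y*z + x - y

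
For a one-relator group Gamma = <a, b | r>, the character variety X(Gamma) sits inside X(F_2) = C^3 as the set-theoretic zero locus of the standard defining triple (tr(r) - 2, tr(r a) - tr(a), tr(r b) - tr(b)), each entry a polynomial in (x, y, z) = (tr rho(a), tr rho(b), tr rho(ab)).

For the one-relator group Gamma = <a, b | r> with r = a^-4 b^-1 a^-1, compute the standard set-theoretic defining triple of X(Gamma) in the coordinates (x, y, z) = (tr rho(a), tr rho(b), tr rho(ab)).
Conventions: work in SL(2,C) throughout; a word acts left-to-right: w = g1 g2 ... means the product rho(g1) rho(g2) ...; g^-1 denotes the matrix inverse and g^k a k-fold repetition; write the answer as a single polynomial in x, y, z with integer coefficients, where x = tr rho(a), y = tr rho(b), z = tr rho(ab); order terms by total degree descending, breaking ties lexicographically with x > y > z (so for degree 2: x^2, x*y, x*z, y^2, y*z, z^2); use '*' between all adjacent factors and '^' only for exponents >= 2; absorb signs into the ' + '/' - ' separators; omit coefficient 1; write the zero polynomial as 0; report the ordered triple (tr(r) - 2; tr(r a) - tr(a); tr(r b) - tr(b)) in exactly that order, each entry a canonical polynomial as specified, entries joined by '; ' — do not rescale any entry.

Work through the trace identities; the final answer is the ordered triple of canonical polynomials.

x^4*z - x^3*y - 3*x^2*z + 2*x*y + z - 2; x^3*z - x^2*y - 2*x*z - x + y; x^4*y*z - x^3*y^2 - x^3*z^2 - 2*x^2*y*z + x^3 + 2*x*y^2 + 2*x*z^2 - 3*x - y

tr(a^-1) = tr(a) = x
tr(a^-2) = tr(a^-1) tr(a) - tr(1) = x^2 - 2
tr(a^-3) = tr(a^-2) tr(a) - tr(a^-1) = x^3 - 3*x
tr(a^-4) = tr(a^-3) tr(a) - tr(a^-2) = x^4 - 4*x^2 + 2
tr(a^-1 b) = tr(b) tr(a) - tr(b a) = x*y - z
and tr(a^-2 b) = tr(a^-1 b) tr(a) - tr(a^-1 b a) = x^2*y - x*z - y
tr(b a^-3) = tr(a^-2 b) tr(a) - tr(a^-2 b a) = x^3*y - x^2*z - 2*x*y + z
and tr(a^-4 b) = tr(b a^-3) tr(a) - tr(b a^-2) = x^4*y - x^3*z - 3*x^2*y + 2*x*z + y
next, tr(b^-1 a^-4) = tr(a^-4) tr(b) - tr(a^-4 b) = x^3*z - x^2*y - 2*x*z + y
next, tr(a^-1 b^-1 a^-1) = tr(a^-1 b^-1) tr(a) - tr(a^-1 b^-1 a) = x*z - y
next, tr(b^-1 a^-3) = tr(a^-1 b^-1 a^-1) tr(a) - tr(a^-1 b^-1) = x^2*z - x*y - z
next, tr(a^-4 b^-1 a^-1) = tr(b^-1 a^-4) tr(a) - tr(b^-1 a^-3) = x^4*z - x^3*y - 3*x^2*z + 2*x*y + z
and tr(b a b) = tr(b) tr(a b) - tr(a)   [square of b] = y*z - x
and tr(b a b a) = tr(a b) tr(a b) - tr(1)   [split at a repeated a] = z^2 - 2
tr(a b a^-1 b) = tr(b a b) tr(a) - tr(b a b a)   [inverse elimination on a] = x*y*z - x^2 - z^2 + 2
tr(b^-1 a b a^-1) = tr(a b a^-1) tr(b) - tr(a b a^-1 b)   [inverse elimination on b] = -x*y*z + x^2 + y^2 + z^2 - 2
and tr(a^-1 b^-1 a b a^-1) = tr(b^-1 a b a^-1) tr(a) - tr(b^-1 a b)   [inverse elimination on a] = -x^2*y*z + x^3 + x*y^2 + x*z^2 - 3*x
tr(b a^-3 b^-1 a) = tr(a^-1 b^-1 a b a^-1) tr(a) - tr(a^-1 b^-1 a b)   [inverse elimination on a] = -x^3*y*z + x^4 + x^2*y^2 + x^2*z^2 + x*y*z - 4*x^2 - y^2 - z^2 + 2
tr(a^-3 b^-1 a^-1 b) = tr(b a^-3 b^-1) tr(a) - tr(b a^-3 b^-1 a)   [inverse elimination on a] = x^3*y*z - x^2*y^2 - x^2*z^2 - x*y*z + x^2 + y^2 + z^2 - 2
tr(b^-1 a^-1 b a^-1) = tr(b a^-1 b^-1) tr(a) - tr(b a^-1 b^-1 a)   [inverse elimination on a] = x*y*z - y^2 - z^2 + 2
and tr(a^-2 b^-1 a^-1 b) = tr(b^-1 a^-1 b a^-1) tr(a) - tr(b^-1 a^-1 b)   [inverse elimination on a] = x^2*y*z - x*y^2 - x*z^2 + x
tr(a^-4 b^-1 a^-1 b) = tr(a^-3 b^-1 a^-1 b) tr(a) - tr(a^-3 b^-1 a^-1 b a)   [inverse elimination on a] = x^4*y*z - x^3*y^2 - x^3*z^2 - 2*x^2*y*z + x^3 + 2*x*y^2 + 2*x*z^2 - 3*x
assemble the triple (tr(r) - 2; tr(r a) - x; tr(r b) - y)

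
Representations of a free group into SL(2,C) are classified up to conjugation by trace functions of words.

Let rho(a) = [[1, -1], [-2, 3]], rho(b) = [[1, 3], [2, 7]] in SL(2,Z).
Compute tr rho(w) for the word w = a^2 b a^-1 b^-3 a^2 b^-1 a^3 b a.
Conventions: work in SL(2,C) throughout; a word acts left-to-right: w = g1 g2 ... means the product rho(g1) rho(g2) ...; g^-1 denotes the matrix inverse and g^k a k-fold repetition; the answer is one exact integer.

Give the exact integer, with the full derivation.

rho(a) = [[1, -1], [-2, 3]]
... * rho(a) = [[1, -1], [-2, 3]]  ->  [[3, -4], [-8, 11]]
... * rho(b) = [[1, 3], [2, 7]]  ->  [[-5, -19], [14, 53]]
... * rho(a^-1) = [[3, 1], [2, 1]]  ->  [[-53, -24], [148, 67]]
... * rho(b^-1) = [[7, -3], [-2, 1]]  ->  [[-323, 135], [902, -377]]
... * rho(b^-1) = [[7, -3], [-2, 1]]  ->  [[-2531, 1104], [7068, -3083]]
... * rho(b^-1) = [[7, -3], [-2, 1]]  ->  [[-19925, 8697], [55642, -24287]]
... * rho(a) = [[1, -1], [-2, 3]]  ->  [[-37319, 46016], [104216, -128503]]
... * rho(a) = [[1, -1], [-2, 3]]  ->  [[-129351, 175367], [361222, -489725]]
... * rho(b^-1) = [[7, -3], [-2, 1]]  ->  [[-1256191, 563420], [3508004, -1573391]]
... * rho(a) = [[1, -1], [-2, 3]]  ->  [[-2383031, 2946451], [6654786, -8228177]]
... * rho(a) = [[1, -1], [-2, 3]]  ->  [[-8275933, 11222384], [23111140, -31339317]]
... * rho(a) = [[1, -1], [-2, 3]]  ->  [[-30720701, 41943085], [85789774, -117129091]]
... * rho(b) = [[1, 3], [2, 7]]  ->  [[53165469, 201439492], [-148468408, -562534315]]
... * rho(a) = [[1, -1], [-2, 3]]  ->  [[-349713515, 551153007], [976600222, -1539134537]]
tr = -349713515 + -1539134537 = -1888848052

-1888848052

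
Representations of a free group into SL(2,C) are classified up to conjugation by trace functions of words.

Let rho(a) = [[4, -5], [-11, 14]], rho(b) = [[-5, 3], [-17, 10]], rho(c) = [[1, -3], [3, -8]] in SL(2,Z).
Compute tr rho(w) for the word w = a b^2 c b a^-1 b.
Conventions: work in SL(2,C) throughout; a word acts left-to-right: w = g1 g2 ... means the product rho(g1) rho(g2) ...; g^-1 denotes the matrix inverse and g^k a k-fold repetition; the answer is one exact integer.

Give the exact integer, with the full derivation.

1686866

rho(a) = [[4, -5], [-11, 14]]
... * rho(b) = [[-5, 3], [-17, 10]]  ->  [[65, -38], [-183, 107]]
... * rho(b) = [[-5, 3], [-17, 10]]  ->  [[321, -185], [-904, 521]]
... * rho(c) = [[1, -3], [3, -8]]  ->  [[-234, 517], [659, -1456]]
... * rho(b) = [[-5, 3], [-17, 10]]  ->  [[-7619, 4468], [21457, -12583]]
... * rho(a^-1) = [[14, 5], [11, 4]]  ->  [[-57518, -20223], [161985, 56953]]
... * rho(b) = [[-5, 3], [-17, 10]]  ->  [[631381, -374784], [-1778126, 1055485]]
tr = 631381 + 1055485 = 1686866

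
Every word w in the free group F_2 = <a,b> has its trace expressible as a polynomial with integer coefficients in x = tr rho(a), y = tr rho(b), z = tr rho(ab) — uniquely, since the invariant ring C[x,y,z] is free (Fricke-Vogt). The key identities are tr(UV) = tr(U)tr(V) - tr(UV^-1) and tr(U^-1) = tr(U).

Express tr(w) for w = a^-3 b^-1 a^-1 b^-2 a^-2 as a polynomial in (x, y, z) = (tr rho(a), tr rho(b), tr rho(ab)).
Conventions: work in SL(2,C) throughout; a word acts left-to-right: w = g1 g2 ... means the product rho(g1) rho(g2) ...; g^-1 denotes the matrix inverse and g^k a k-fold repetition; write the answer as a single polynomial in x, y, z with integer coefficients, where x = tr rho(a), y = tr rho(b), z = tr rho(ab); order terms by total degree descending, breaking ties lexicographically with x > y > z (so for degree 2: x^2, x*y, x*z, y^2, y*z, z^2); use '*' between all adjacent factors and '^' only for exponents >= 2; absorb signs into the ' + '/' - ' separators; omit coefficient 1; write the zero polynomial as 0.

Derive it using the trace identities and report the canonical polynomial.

x^4*y*z^2 - x^5*z - x^3*y^2*z - 3*x^2*y*z^2 + 4*x^3*z + 2*x*y^2*z + x^2*y + y*z^2 - 3*x*z - y

tr(a^-1) = tr(a) = x
so tr(a^-1 b) = tr(b) tr(a) - tr(b a)   [inverse elimination on a] = x*y - z
so tr(a^-1 b^-1) = tr(a^-1) tr(b) - tr(a^-1 b)   [inverse elimination on b] = z
so tr(a^-2 b^-1) = tr(a^-1 b^-1) tr(a) - tr(a^-1 b^-1 a)   [inverse elimination on a] = x*z - y
tr(a^-2) = tr(a^-1) tr(a) - tr(1)   [inverse elimination on a] = x^2 - 2
tr(a^-2 b^-2) = tr(a^-2 b^-1) tr(b) - tr(a^-2)   [inverse elimination on b] = x*y*z - x^2 - y^2 + 2
tr(a^-1 b^-2) = tr(b^-1 a^-1) tr(b) - tr(b^-1 a^-1 b)   [inverse elimination on b] = y*z - x
tr(a^-1 b^-2 a^-2) = tr(a^-2 b^-2) tr(a) - tr(a^-2 b^-2 a)   [inverse elimination on a] = x^2*y*z - x^3 - x*y^2 - y*z + 3*x
tr(b a b a) = tr(a b) tr(a b) - tr(1)   [split at a repeated a] = z^2 - 2
tr(a^-1 b a b) = tr(b a b) tr(a) - tr(b a b a)   [inverse elimination on a] = x*y*z - x^2 - z^2 + 2
tr(b a b^-1 a^-1) = tr(a^-1 b a) tr(b) - tr(a^-1 b a b)   [inverse elimination on b] = -x*y*z + x^2 + y^2 + z^2 - 2
so tr(b^-1 a^-2 b a) = tr(b a b^-1 a^-1) tr(a) - tr(b a b^-1)   [inverse elimination on a] = -x^2*y*z + x^3 + x*y^2 + x*z^2 - 3*x
reduce: tr(a^-2 b a^-1 b^-1) = tr(b^-1 a^-2 b) tr(a) - tr(b^-1 a^-2 b a)   [inverse elimination on a] = x^2*y*z - x*y^2 - x*z^2 + x
so tr(a^-1 b a^-1) = tr(b a^-1) tr(a) - tr(b)   [inverse elimination on a] = x^2*y - x*z - y
tr(a^-2 b a^-1) = tr(a^-1 b a^-1) tr(a) - tr(a^-1 b)   [inverse elimination on a] = x^3*y - x^2*z - 2*x*y + z
so tr(a^-1 b^-2 a^-2 b) = tr(a^-2 b a^-1 b^-1) tr(b) - tr(a^-2 b a^-1)   [inverse elimination on b] = x^2*y^2*z - x^3*y - x*y^3 - x*y*z^2 + x^2*z + 3*x*y - z
tr(a^-2 b^-1 a^-1 b^-2) = tr(a^-1 b^-2 a^-2) tr(b) - tr(a^-1 b^-2 a^-2 b)   [inverse elimination on b] = x*y*z^2 - x^2*z - y^2*z + z
reduce: tr(b^-2) = tr(b^-1) tr(b) - tr(1)   [inverse elimination on b] = y^2 - 2
reduce: tr(b^-3) = tr(b^-2) tr(b) - tr(b^-1)   [inverse elimination on b] = y^3 - 3*y
so tr(b^-2 a) = tr(b^-1 a) tr(b) - tr(b^-1 a b)   [inverse elimination on b] = x*y^2 - y*z - x
tr(b^-3 a) = tr(b^-2 a) tr(b) - tr(b^-2 a b)   [inverse elimination on b] = x*y^3 - y^2*z - 2*x*y + z
tr(b^-2 a^-1 b^-1) = tr(b^-3) tr(a) - tr(b^-3 a)   [inverse elimination on a] = y^2*z - x*y - z
reduce: tr(b^-2 a^-1 b^-1 a) = tr(b^-1 a^-1 b^-1 a) tr(b) - tr(b^-1 a^-1 b^-1 a b)   [inverse elimination on b] = x*y^2*z - x^2*y - y*z^2 + y
tr(a^-1 b^-1 a^-1 b^-2) = tr(b^-2 a^-1 b^-1) tr(a) - tr(b^-2 a^-1 b^-1 a)   [inverse elimination on a] = y*z^2 - x*z - y
tr(a^-3 b^-1 a^-1 b^-2) = tr(a^-2 b^-1 a^-1 b^-2) tr(a) - tr(a^-2 b^-1 a^-1 b^-2 a)   [inverse elimination on a] = x^2*y*z^2 - x^3*z - x*y^2*z - y*z^2 + 2*x*z + y
so tr(b^-1 a^-1 b^-2 a^-4) = tr(a^-3 b^-1 a^-1 b^-2) tr(a) - tr(a^-3 b^-1 a^-1 b^-2 a)   [inverse elimination on a] = x^3*y*z^2 - x^4*z - x^2*y^2*z - 2*x*y*z^2 + 3*x^2*z + y^2*z + x*y - z
so tr(a^-3 b^-1 a^-1 b^-2 a^-2) = tr(b^-1 a^-1 b^-2 a^-4) tr(a) - tr(b^-1 a^-1 b^-2 a^-3)   [inverse elimination on a] = x^4*y*z^2 - x^5*z - x^3*y^2*z - 3*x^2*y*z^2 + 4*x^3*z + 2*x*y^2*z + x^2*y + y*z^2 - 3*x*z - y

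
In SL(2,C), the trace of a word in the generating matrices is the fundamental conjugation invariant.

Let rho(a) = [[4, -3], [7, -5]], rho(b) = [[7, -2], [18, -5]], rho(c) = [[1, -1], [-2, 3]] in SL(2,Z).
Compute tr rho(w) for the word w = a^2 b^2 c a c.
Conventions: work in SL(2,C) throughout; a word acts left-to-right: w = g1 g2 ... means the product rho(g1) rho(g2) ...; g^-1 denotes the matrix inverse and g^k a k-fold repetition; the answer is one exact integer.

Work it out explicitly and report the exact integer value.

rho(a) = [[4, -3], [7, -5]]
... * rho(a) = [[4, -3], [7, -5]]  ->  [[-5, 3], [-7, 4]]
... * rho(b) = [[7, -2], [18, -5]]  ->  [[19, -5], [23, -6]]
... * rho(b) = [[7, -2], [18, -5]]  ->  [[43, -13], [53, -16]]
... * rho(c) = [[1, -1], [-2, 3]]  ->  [[69, -82], [85, -101]]
... * rho(a) = [[4, -3], [7, -5]]  ->  [[-298, 203], [-367, 250]]
... * rho(c) = [[1, -1], [-2, 3]]  ->  [[-704, 907], [-867, 1117]]
tr = -704 + 1117 = 413

413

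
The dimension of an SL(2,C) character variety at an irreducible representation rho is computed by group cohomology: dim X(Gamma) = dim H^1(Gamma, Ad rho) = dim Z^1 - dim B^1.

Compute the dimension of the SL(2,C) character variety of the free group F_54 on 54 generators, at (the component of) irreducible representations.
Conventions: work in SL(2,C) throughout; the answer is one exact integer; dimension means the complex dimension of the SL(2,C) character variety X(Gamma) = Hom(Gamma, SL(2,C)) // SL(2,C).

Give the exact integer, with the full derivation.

159

Here Gamma is free of rank 54 — no relator constrains a cocycle.
So Z^1 = (sl_2)^54 in full: dim Z^1 = 162.
At an irreducible rho the centralizer of the image in sl_2 is 0, so the coboundary map sl_2 -> Z^1 is injective: dim B^1 = 3.
Therefore dim X = 162 - 3 = 159.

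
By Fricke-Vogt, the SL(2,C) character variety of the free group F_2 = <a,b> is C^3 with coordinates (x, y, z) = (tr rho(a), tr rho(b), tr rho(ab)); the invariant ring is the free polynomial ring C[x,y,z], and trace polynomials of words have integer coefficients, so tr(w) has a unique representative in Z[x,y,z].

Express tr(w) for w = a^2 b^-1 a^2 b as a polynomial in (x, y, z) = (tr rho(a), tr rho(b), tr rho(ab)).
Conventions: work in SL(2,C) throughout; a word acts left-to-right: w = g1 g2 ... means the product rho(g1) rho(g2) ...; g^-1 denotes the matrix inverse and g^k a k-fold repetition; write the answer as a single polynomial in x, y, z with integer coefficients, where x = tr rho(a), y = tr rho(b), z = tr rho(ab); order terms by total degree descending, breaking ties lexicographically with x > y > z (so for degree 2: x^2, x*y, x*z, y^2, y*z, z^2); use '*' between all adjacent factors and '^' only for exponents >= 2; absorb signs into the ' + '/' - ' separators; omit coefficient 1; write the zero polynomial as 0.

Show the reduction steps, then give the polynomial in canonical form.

x^3*y*z - x^2*y^2 - x^2*z^2 + 2

tr(a b a) = tr(a) * tr(b a) - tr(b) = x*z - y
tr(a^2 b a) = tr(a) * tr(a b a) - tr(a b) = x^2*z - x*y - z
tr(a^2 b a^2) = tr(a) * tr(a^2 b a) - tr(a^2 b) = x^3*z - x^2*y - 2*x*z + y
so tr(b a b a) = tr(b a) * tr(b a) - tr(1) = z^2 - 2
tr(b a b) = tr(b) * tr(a b) - tr(a) = y*z - x
tr(b a^2 b a) = tr(a) * tr(b a b a) - tr(b a b) = x*z^2 - y*z - x
tr(b^2) = tr(b) * tr(b) - tr(1) = y^2 - 2
reduce: tr(b a^2 b) = tr(a) * tr(b^2 a) - tr(b^2) = x*y*z - x^2 - y^2 + 2
reduce: tr(a^2 b a^2 b) = tr(a) * tr(b a^2 b a) - tr(b a^2 b) = x^2*z^2 - 2*x*y*z + y^2 - 2
reduce: tr(a^2 b^-1 a^2 b) = tr(a^2 b a^2) * tr(b) - tr(a^2 b a^2 b) = x^3*y*z - x^2*y^2 - x^2*z^2 + 2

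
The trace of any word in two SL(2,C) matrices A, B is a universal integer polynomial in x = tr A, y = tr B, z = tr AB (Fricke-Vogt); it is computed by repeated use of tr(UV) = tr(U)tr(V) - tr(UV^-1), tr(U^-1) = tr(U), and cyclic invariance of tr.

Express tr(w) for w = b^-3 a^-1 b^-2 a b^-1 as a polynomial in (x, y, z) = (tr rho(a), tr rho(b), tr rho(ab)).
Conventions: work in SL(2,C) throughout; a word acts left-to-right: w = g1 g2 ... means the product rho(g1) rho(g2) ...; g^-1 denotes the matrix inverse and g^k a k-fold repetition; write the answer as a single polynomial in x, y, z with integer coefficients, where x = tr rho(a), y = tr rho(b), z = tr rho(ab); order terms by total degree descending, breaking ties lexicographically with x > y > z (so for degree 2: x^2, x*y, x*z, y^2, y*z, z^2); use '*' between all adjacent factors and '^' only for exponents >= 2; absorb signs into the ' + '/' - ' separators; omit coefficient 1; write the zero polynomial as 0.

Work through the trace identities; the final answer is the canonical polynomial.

x*y^5*z - x^2*y^4 - y^4*z^2 - 2*x*y^3*z + 2*x^2*y^2 + 2*y^2*z^2 + y^2 - 2

tr(a b^-1) = tr(a) * tr(b) - tr(a b) = x*y - z
tr(a b^-2) = tr(a b^-1) * tr(b) - tr(a) = x*y^2 - y*z - x
tr(b^-2 a b^-1) = tr(a b^-2) * tr(b) - tr(a b^-1) = x*y^3 - y^2*z - 2*x*y + z
tr(b^-2 a b^-2) = tr(b^-2 a b^-1) * tr(b) - tr(b^-2 a) = x*y^4 - y^3*z - 3*x*y^2 + 2*y*z + x
tr(b^-2 a b^-3) = tr(b^-2 a b^-2) * tr(b) - tr(b^-2 a b^-1) = x*y^5 - y^4*z - 4*x*y^3 + 3*y^2*z + 3*x*y - z
tr(b^-2 a b^-4) = tr(b^-2 a b^-3) * tr(b) - tr(b^-2 a b^-2) = x*y^6 - y^5*z - 5*x*y^4 + 4*y^3*z + 6*x*y^2 - 3*y*z - x
tr(a^2) = tr(a) * tr(a) - tr(1) = x^2 - 2
tr(a^2 b) = tr(a) * tr(b a) - tr(b) = x*z - y
tr(a^2 b^-1) = tr(a^2) * tr(b) - tr(a^2 b) = x^2*y - x*z - y
tr(b^-1 a^2 b^-1) = tr(a^2 b^-1) * tr(b) - tr(a^2) = x^2*y^2 - x*y*z - x^2 - y^2 + 2
tr(b^-3 a^2) = tr(b^-1 a^2 b^-1) * tr(b) - tr(b^-1 a^2) = x^2*y^3 - x*y^2*z - 2*x^2*y - y^3 + x*z + 3*y
tr(a b^-4 a) = tr(b^-3 a^2) * tr(b) - tr(b^-3 a^2 b) = x^2*y^4 - x*y^3*z - 3*x^2*y^2 - y^4 + 2*x*y*z + x^2 + 4*y^2 - 2
tr(a b a b) = tr(b a) * tr(b a) - tr(1) = z^2 - 2
tr(a b a b^-1) = tr(a b a) * tr(b) - tr(a b a b) = x*y*z - y^2 - z^2 + 2
tr(b^-1 a b a b^-1) = tr(a b a b^-1) * tr(b) - tr(a b a) = x*y^2*z - y^3 - y*z^2 - x*z + 3*y
tr(a b a b^-3) = tr(b^-1 a b a b^-1) * tr(b) - tr(b^-1 a b a) = x*y^3*z - y^4 - y^2*z^2 - 2*x*y*z + 4*y^2 + z^2 - 2
tr(a b^-4 a b) = tr(a b a b^-3) * tr(b) - tr(a b a b^-2) = x*y^4*z - y^5 - y^3*z^2 - 3*x*y^2*z + 5*y^3 + 2*y*z^2 + x*z - 5*y
tr(b^-1 a b^-4 a) = tr(a b^-4 a) * tr(b) - tr(a b^-4 a b) = x^2*y^5 - 2*x*y^4*z - 3*x^2*y^3 + y^3*z^2 + 5*x*y^2*z + x^2*y - y^3 - 2*y*z^2 - x*z + 3*y
tr(b^-2 a b^-4 a) = tr(b^-1 a b^-4 a) * tr(b) - tr(b^-1 a b^-4 a b) = x^2*y^6 - 2*x*y^5*z - 4*x^2*y^4 + y^4*z^2 + 6*x*y^3*z + 4*x^2*y^2 - 2*y^2*z^2 - 3*x*y*z - x^2 - y^2 + 2
tr(b^-3 a^-1 b^-2 a b^-1) = tr(b^-2 a b^-4) * tr(a) - tr(b^-2 a b^-4 a) = x*y^5*z - x^2*y^4 - y^4*z^2 - 2*x*y^3*z + 2*x^2*y^2 + 2*y^2*z^2 + y^2 - 2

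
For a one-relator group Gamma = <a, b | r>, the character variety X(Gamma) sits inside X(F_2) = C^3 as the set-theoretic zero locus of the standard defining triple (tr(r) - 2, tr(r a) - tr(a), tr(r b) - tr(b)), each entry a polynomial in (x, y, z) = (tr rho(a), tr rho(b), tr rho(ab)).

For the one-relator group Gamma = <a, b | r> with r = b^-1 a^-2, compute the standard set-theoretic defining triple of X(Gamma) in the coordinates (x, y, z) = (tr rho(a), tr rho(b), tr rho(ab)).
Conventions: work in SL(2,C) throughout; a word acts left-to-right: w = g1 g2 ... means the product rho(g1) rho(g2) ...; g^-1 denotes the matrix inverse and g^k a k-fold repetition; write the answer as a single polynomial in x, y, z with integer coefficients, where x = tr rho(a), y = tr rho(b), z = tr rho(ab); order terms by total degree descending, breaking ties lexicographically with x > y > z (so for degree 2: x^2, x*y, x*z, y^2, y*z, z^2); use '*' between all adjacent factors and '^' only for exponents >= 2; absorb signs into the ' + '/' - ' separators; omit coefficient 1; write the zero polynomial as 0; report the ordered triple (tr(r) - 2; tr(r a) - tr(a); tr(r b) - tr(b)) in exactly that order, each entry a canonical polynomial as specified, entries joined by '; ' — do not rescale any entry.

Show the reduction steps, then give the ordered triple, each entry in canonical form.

x*z - y - 2; -x + z; x^2 - y - 2

apply: trace(a^-1) = trace(a) = x
use: trace(a^-1 b) = trace(b) * trace(a) - trace(b a)  (eliminate a^-1) = x*y - z
apply: trace(a^-1 b^-1) = trace(a^-1) * trace(b) - trace(a^-1 b)  (eliminate b^-1) = z
apply: trace(b^-1 a^-2) = trace(a^-1 b^-1) * trace(a) - trace(a^-1 b^-1 a)  (eliminate a^-1) = x*z - y
apply: trace(a^-2) = trace(a^-1) * trace(a) - trace(1)  (eliminate a^-1) = x^2 - 2
assemble the triple (trace(r) - 2; trace(r a) - x; trace(r b) - y)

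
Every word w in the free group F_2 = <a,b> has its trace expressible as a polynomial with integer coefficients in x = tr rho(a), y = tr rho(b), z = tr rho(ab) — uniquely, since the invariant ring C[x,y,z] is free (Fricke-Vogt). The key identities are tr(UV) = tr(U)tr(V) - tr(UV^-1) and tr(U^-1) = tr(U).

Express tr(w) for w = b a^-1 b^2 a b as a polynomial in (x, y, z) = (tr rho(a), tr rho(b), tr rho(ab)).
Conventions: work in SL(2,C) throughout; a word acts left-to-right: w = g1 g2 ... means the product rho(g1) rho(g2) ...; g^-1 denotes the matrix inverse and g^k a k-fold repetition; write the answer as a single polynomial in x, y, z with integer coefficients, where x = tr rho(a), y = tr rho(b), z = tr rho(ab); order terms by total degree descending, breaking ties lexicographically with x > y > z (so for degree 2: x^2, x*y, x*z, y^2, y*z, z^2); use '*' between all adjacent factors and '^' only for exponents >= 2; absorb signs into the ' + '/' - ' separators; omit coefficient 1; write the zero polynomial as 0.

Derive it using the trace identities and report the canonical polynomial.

so tr(a b^2) = tr(b) * tr(a b) - tr(a) = y*z - x
tr(b^2 a b) = tr(b) * tr(a b^2) - tr(a b) = y^2*z - x*y - z
tr(b^2 a b^2) = tr(b) * tr(b^2 a b) - tr(b^2 a) = y^3*z - x*y^2 - 2*y*z + x
tr(a b a b) = tr(a b) * tr(a b) - tr(1)   [split at repeated a] = z^2 - 2
so tr(a b a) = tr(a) * tr(b a) - tr(b) = x*z - y
reduce: tr(a b^2 a b) = tr(b) * tr(a b a b) - tr(a b a) = y*z^2 - x*z - y
tr(a^2) = tr(a) * tr(a) - tr(1) = x^2 - 2
tr(a b^2 a) = tr(b) * tr(a^2 b) - tr(a^2) = x*y*z - x^2 - y^2 + 2
tr(b^2 a b^2 a) = tr(b) * tr(a b^2 a b) - tr(a b^2 a) = y^2*z^2 - 2*x*y*z + x^2 - 2
so tr(b a^-1 b^2 a b) = tr(b^2 a b^2) * tr(a) - tr(b^2 a b^2 a) = x*y^3*z - x^2*y^2 - y^2*z^2 + 2

x*y^3*z - x^2*y^2 - y^2*z^2 + 2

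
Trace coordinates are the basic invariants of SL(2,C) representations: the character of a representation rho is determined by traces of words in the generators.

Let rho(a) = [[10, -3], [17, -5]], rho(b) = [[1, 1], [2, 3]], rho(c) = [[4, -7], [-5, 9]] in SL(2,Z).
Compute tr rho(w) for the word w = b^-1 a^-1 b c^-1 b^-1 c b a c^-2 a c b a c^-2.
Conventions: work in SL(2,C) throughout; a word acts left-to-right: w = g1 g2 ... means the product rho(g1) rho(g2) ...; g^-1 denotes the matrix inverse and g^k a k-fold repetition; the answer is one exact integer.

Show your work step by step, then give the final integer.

rho(b^-1) = [[3, -1], [-2, 1]]
... * rho(a^-1) = [[-5, 3], [-17, 10]]  ->  [[2, -1], [-7, 4]]
... * rho(b) = [[1, 1], [2, 3]]  ->  [[0, -1], [1, 5]]
... * rho(c^-1) = [[9, 7], [5, 4]]  ->  [[-5, -4], [34, 27]]
... * rho(b^-1) = [[3, -1], [-2, 1]]  ->  [[-7, 1], [48, -7]]
... * rho(c) = [[4, -7], [-5, 9]]  ->  [[-33, 58], [227, -399]]
... * rho(b) = [[1, 1], [2, 3]]  ->  [[83, 141], [-571, -970]]
... * rho(a) = [[10, -3], [17, -5]]  ->  [[3227, -954], [-22200, 6563]]
... * rho(c^-1) = [[9, 7], [5, 4]]  ->  [[24273, 18773], [-166985, -129148]]
... * rho(c^-1) = [[9, 7], [5, 4]]  ->  [[312322, 245003], [-2148605, -1685487]]
... * rho(a) = [[10, -3], [17, -5]]  ->  [[7288271, -2161981], [-50139329, 14873250]]
... * rho(c) = [[4, -7], [-5, 9]]  ->  [[39962989, -70475726], [-274923566, 484834553]]
... * rho(b) = [[1, 1], [2, 3]]  ->  [[-100988463, -171464189], [694745540, 1179580093]]
... * rho(a) = [[10, -3], [17, -5]]  ->  [[-3924775843, 1160286334], [27000316981, -7982137085]]
... * rho(c^-1) = [[9, 7], [5, 4]]  ->  [[-29521550917, -22832285565], [203092167404, 157073670527]]
... * rho(c^-1) = [[9, 7], [5, 4]]  ->  [[-379855386078, -297979998679], [2613197859271, 2049939853936]]
tr = -379855386078 + 2049939853936 = 1670084467858

1670084467858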